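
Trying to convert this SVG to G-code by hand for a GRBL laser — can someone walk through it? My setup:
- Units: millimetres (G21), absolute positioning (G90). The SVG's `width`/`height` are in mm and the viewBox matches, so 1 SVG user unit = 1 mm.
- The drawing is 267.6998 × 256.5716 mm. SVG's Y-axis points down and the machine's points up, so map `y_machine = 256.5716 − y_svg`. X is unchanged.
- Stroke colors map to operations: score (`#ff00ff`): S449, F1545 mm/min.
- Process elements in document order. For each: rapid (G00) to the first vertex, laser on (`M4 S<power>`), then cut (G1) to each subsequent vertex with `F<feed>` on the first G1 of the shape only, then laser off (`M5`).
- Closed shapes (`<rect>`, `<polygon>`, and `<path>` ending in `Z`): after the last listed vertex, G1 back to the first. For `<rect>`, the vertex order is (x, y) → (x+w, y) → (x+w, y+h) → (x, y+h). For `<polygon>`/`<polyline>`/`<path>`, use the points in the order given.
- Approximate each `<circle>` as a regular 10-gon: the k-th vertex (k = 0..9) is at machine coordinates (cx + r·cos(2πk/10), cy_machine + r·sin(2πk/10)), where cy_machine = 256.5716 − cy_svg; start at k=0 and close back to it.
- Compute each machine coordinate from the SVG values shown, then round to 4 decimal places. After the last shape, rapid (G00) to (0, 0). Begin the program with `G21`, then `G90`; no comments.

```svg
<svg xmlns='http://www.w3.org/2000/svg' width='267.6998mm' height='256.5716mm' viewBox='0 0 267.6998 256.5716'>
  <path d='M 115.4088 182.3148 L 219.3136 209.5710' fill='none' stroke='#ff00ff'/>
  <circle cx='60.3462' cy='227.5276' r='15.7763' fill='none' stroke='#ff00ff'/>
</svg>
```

G21
G90
G00 X115.4088 Y74.2568
M4 S449
G1 X219.3136 Y47.0006 F1545
M5
G00 X76.1225 Y29.0440
M4 S449
G1 X73.1095 Y38.3171 F1545
G1 X65.2213 Y44.0482
G1 X55.4711 Y44.0482
G1 X47.5829 Y38.3171
G1 X44.5699 Y29.0440
G1 X47.5829 Y19.7709
G1 X55.4711 Y14.0398
G1 X65.2213 Y14.0398
G1 X73.1095 Y19.7709
G1 X76.1225 Y29.0440
M5
G00 X0.0000 Y0.0000

1 u = 1 mm; y_m = 256.5716 − y.

[1] `<path>` line segment, #ff00ff→score S449 F1545: (115.4088,74.2568) → (219.3136,47.0006)

[2] `<circle>` circle, #ff00ff→score S449 F1545: (76.1225,29.0440) → (73.1095,38.3171) → (65.2213,44.0482) → (55.4711,44.0482) → (47.5829,38.3171) → (44.5699,29.0440) → (47.5829,19.7709) → (55.4711,14.0398) → (65.2213,14.0398) → (73.1095,19.7709) → (76.1225,29.0440) (closed)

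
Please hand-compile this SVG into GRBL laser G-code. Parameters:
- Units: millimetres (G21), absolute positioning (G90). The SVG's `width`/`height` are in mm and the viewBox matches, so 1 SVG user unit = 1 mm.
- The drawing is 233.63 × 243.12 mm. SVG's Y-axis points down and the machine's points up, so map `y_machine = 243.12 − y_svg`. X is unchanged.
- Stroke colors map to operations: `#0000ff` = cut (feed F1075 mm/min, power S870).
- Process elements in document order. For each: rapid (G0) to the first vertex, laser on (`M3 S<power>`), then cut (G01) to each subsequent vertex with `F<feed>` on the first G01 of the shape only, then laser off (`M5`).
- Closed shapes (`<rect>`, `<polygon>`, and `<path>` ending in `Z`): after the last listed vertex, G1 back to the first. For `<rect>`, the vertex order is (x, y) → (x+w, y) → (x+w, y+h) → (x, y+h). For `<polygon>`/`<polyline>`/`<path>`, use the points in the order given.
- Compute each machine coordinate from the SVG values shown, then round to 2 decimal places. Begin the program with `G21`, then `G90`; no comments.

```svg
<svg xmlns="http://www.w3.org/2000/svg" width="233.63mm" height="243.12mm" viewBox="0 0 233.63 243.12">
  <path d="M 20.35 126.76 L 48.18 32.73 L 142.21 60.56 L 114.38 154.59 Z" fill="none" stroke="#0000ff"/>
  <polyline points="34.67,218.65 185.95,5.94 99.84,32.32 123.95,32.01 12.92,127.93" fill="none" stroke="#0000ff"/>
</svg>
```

1 u = 1 mm; y_m = 243.12 − y.

[1] `<path>` regular polygon, #0000ff→cut S870 F1075: (20.35,116.36) → (48.18,210.39) → (142.21,182.56) → (114.38,88.53) → (20.35,116.36) (closed)

[2] `<polyline>` open polyline, #0000ff→cut S870 F1075: (34.67,24.47) → (185.95,237.18) → (99.84,210.80) → (123.95,211.11) → (12.92,115.19)

G21
G90
G0 X20.35 Y116.36
M3 S870
G01 X48.18 Y210.39 F1075
G01 X142.21 Y182.56
G01 X114.38 Y88.53
G01 X20.35 Y116.36
M5
G0 X34.67 Y24.47
M3 S870
G01 X185.95 Y237.18 F1075
G01 X99.84 Y210.80
G01 X123.95 Y211.11
G01 X12.92 Y115.19
M5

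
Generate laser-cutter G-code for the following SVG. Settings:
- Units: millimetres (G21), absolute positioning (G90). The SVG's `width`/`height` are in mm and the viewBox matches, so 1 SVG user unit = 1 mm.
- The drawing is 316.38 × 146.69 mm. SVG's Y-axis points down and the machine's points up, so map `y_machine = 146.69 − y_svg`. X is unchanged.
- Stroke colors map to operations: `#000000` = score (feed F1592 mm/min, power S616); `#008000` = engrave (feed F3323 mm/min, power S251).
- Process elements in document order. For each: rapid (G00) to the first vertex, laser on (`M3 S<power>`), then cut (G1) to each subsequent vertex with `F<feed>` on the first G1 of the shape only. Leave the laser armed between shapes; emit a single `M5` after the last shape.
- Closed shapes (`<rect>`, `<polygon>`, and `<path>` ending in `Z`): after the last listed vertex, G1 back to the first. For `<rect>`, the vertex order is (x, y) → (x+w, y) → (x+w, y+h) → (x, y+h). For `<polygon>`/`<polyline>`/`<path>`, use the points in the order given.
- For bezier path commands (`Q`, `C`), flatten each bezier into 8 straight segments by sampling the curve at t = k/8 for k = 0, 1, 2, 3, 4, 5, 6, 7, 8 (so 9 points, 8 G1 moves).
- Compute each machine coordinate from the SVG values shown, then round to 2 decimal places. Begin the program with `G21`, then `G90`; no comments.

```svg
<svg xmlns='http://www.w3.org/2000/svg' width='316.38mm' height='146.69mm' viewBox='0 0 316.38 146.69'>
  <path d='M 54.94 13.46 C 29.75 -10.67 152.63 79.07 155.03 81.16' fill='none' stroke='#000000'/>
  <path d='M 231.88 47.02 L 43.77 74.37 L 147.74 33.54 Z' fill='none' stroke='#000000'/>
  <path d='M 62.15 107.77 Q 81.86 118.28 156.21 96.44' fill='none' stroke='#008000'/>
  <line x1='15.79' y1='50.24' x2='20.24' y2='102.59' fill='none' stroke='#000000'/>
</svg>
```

1 u = 1 mm; y_m = 146.69 − y.

[1] `<path>` cubic bezier, #000000→score S616 F1592: (54.94,133.23) → (51.91,137.33) → (59.61,133.13) → (74.91,122.96) → (94.64,109.21) → (115.66,94.23) → (134.84,80.38) → (149.01,70.03) → (155.03,65.53)

[2] `<path>` closed polygon, #000000→score S616 F1592: (231.88,99.67) → (43.77,72.32) → (147.74,113.15) → (231.88,99.67) (closed)

[3] `<path>` quadratic bezier, #008000→engrave S251 F3323: (62.15,38.92) → (67.93,36.80) → (75.42,35.69) → (84.62,35.59) → (95.52,36.50) → (108.13,38.42) → (122.45,41.35) → (138.48,45.30) → (156.21,50.25)

[4] `<line>` line segment, #000000→score S616 F1592: (15.79,96.45) → (20.24,44.10)

G21
G90
G00 X54.94 Y133.23
M3 S616
G1 X51.91 Y137.33 F1592
G1 X59.61 Y133.13
G1 X74.91 Y122.96
G1 X94.64 Y109.21
G1 X115.66 Y94.23
G1 X134.84 Y80.38
G1 X149.01 Y70.03
G1 X155.03 Y65.53
G00 X231.88 Y99.67
M3 S616
G1 X43.77 Y72.32 F1592
G1 X147.74 Y113.15
G1 X231.88 Y99.67
G00 X62.15 Y38.92
M3 S251
G1 X67.93 Y36.80 F3323
G1 X75.42 Y35.69
G1 X84.62 Y35.59
G1 X95.52 Y36.50
G1 X108.13 Y38.42
G1 X122.45 Y41.35
G1 X138.48 Y45.30
G1 X156.21 Y50.25
G00 X15.79 Y96.45
M3 S616
G1 X20.24 Y44.10 F1592
M5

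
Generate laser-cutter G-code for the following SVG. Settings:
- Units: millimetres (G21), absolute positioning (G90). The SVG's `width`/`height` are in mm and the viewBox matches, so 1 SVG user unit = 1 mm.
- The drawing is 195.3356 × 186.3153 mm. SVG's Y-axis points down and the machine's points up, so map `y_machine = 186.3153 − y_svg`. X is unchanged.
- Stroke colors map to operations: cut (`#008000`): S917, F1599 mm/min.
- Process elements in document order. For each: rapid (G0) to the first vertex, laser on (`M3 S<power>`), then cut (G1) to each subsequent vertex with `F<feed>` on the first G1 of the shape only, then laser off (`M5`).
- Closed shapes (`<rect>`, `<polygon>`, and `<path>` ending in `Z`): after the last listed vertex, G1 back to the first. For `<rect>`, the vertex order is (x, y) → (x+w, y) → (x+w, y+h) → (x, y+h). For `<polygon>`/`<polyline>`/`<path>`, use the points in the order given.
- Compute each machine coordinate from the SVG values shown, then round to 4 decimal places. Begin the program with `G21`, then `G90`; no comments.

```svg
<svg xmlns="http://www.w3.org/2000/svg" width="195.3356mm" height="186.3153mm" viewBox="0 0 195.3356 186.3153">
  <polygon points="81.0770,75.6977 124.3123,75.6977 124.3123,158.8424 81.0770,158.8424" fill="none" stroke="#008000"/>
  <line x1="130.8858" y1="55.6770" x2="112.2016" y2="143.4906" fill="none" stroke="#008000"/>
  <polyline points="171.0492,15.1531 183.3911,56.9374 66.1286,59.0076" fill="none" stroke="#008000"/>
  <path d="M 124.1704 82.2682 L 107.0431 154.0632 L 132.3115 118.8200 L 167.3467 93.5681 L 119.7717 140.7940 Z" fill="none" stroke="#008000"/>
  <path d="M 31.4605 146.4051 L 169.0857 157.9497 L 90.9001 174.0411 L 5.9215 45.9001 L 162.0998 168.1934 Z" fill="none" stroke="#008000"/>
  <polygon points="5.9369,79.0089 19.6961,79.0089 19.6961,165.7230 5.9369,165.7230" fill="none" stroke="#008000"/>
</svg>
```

G21
G90
G0 X81.0770 Y110.6176
M3 S917
G1 X124.3123 Y110.6176 F1599
G1 X124.3123 Y27.4729
G1 X81.0770 Y27.4729
G1 X81.0770 Y110.6176
M5
G0 X130.8858 Y130.6383
M3 S917
G1 X112.2016 Y42.8247 F1599
M5
G0 X171.0492 Y171.1622
M3 S917
G1 X183.3911 Y129.3779 F1599
G1 X66.1286 Y127.3077
M5
G0 X124.1704 Y104.0471
M3 S917
G1 X107.0431 Y32.2521 F1599
G1 X132.3115 Y67.4953
G1 X167.3467 Y92.7472
G1 X119.7717 Y45.5213
G1 X124.1704 Y104.0471
M5
G0 X31.4605 Y39.9102
M3 S917
G1 X169.0857 Y28.3656 F1599
G1 X90.9001 Y12.2742
G1 X5.9215 Y140.4152
G1 X162.0998 Y18.1219
G1 X31.4605 Y39.9102
M5
G0 X5.9369 Y107.3064
M3 S917
G1 X19.6961 Y107.3064 F1599
G1 X19.6961 Y20.5923
G1 X5.9369 Y20.5923
G1 X5.9369 Y107.3064
M5

viewBox `0 0 195.3356 186.3153` with mm width/height → 1 unit = 1 mm. Flip: y_m = 186.3153 − y_svg.

**Shape 1** — `<polygon>` rectangle, stroke `#008000` → cut (S917, F1599). Machine vertices: (81.0770,110.6176) → (124.3123,110.6176) → (124.3123,27.4729) → (81.0770,27.4729) → (81.0770,110.6176). Closed: final G1 returns to the first vertex.

**Shape 2** — `<line>` line segment, stroke `#008000` → cut (S917, F1599). Machine vertices: (130.8858,130.6383) → (112.2016,42.8247). Open path.

**Shape 3** — `<polyline>` open polyline, stroke `#008000` → cut (S917, F1599). Machine vertices: (171.0492,171.1622) → (183.3911,129.3779) → (66.1286,127.3077). Open path.

**Shape 4** — `<path>` closed polygon, stroke `#008000` → cut (S917, F1599). Machine vertices: (124.1704,104.0471) → (107.0431,32.2521) → (132.3115,67.4953) → (167.3467,92.7472) → (119.7717,45.5213) → (124.1704,104.0471). Closed: final G1 returns to the first vertex.

**Shape 5** — `<path>` closed polygon, stroke `#008000` → cut (S917, F1599). Machine vertices: (31.4605,39.9102) → (169.0857,28.3656) → (90.9001,12.2742) → (5.9215,140.4152) → (162.0998,18.1219) → (31.4605,39.9102). Closed: final G1 returns to the first vertex.

**Shape 6** — `<polygon>` rectangle, stroke `#008000` → cut (S917, F1599). Machine vertices: (5.9369,107.3064) → (19.6961,107.3064) → (19.6961,20.5923) → (5.9369,20.5923) → (5.9369,107.3064). Closed: final G1 returns to the first vertex.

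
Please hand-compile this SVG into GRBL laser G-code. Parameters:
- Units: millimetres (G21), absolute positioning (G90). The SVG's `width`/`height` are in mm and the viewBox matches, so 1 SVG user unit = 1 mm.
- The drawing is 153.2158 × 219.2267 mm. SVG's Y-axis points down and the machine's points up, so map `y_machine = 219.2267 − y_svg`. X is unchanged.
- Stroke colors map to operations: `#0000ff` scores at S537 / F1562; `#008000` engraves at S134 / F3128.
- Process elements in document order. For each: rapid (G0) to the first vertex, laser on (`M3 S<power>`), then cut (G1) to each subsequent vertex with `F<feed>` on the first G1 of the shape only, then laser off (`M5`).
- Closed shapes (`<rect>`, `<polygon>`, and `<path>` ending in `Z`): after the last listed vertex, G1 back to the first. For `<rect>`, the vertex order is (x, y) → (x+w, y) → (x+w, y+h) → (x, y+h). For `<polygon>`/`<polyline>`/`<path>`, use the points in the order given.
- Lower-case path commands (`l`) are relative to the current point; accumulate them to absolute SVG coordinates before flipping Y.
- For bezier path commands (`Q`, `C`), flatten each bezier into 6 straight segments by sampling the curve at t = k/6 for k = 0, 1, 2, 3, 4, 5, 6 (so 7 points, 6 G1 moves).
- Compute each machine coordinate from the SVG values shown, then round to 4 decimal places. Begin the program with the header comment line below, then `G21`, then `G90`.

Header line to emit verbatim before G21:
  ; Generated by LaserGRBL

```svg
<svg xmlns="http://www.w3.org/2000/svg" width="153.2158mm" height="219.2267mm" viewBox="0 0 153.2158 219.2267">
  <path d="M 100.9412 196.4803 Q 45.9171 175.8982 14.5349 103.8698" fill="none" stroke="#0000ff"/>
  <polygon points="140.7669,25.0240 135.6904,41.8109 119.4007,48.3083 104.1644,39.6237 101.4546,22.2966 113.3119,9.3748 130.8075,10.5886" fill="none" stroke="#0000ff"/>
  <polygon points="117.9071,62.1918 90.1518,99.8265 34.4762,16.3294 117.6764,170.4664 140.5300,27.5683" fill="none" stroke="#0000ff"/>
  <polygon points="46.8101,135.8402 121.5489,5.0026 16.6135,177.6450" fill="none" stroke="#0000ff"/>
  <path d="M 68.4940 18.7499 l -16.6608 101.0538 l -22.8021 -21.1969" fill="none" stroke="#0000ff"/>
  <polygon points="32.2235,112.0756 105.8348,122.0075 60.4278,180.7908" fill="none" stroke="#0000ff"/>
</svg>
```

1 u = 1 mm; y_m = 219.2267 − y.

[1] `<path>` quadratic bezier, #0000ff→score S537 F1562: (100.9412,22.7464) → (83.2566,31.0362) → (66.8853,42.1841) → (51.8276,56.1901) → (38.0832,73.0542) → (25.6524,92.7765) → (14.5349,115.3569)

[2] `<polygon>` regular polygon, #0000ff→score S537 F1562: (140.7669,194.2027) → (135.6904,177.4158) → (119.4007,170.9184) → (104.1644,179.6030) → (101.4546,196.9301) → (113.3119,209.8519) → (130.8075,208.6381) → (140.7669,194.2027) (closed)

[3] `<polygon>` closed polygon, #0000ff→score S537 F1562: (117.9071,157.0349) → (90.1518,119.4002) → (34.4762,202.8973) → (117.6764,48.7603) → (140.5300,191.6584) → (117.9071,157.0349) (closed)

[4] `<polygon>` closed polygon, #0000ff→score S537 F1562: (46.8101,83.3865) → (121.5489,214.2241) → (16.6135,41.5817) → (46.8101,83.3865) (closed)

[5] `<path>` open polyline, #0000ff→score S537 F1562: (68.4940,200.4768) → (51.8332,99.4230) → (29.0311,120.6199)

[6] `<polygon>` regular polygon, #0000ff→score S537 F1562: (32.2235,107.1511) → (105.8348,97.2192) → (60.4278,38.4359) → (32.2235,107.1511) (closed)

; Generated by LaserGRBL
G21
G90
G0 X100.9412 Y22.7464
M3 S537
G1 X83.2566 Y31.0362 F1562
G1 X66.8853 Y42.1841
G1 X51.8276 Y56.1901
G1 X38.0832 Y73.0542
G1 X25.6524 Y92.7765
G1 X14.5349 Y115.3569
M5
G0 X140.7669 Y194.2027
M3 S537
G1 X135.6904 Y177.4158 F1562
G1 X119.4007 Y170.9184
G1 X104.1644 Y179.6030
G1 X101.4546 Y196.9301
G1 X113.3119 Y209.8519
G1 X130.8075 Y208.6381
G1 X140.7669 Y194.2027
M5
G0 X117.9071 Y157.0349
M3 S537
G1 X90.1518 Y119.4002 F1562
G1 X34.4762 Y202.8973
G1 X117.6764 Y48.7603
G1 X140.5300 Y191.6584
G1 X117.9071 Y157.0349
M5
G0 X46.8101 Y83.3865
M3 S537
G1 X121.5489 Y214.2241 F1562
G1 X16.6135 Y41.5817
G1 X46.8101 Y83.3865
M5
G0 X68.4940 Y200.4768
M3 S537
G1 X51.8332 Y99.4230 F1562
G1 X29.0311 Y120.6199
M5
G0 X32.2235 Y107.1511
M3 S537
G1 X105.8348 Y97.2192 F1562
G1 X60.4278 Y38.4359
G1 X32.2235 Y107.1511
M5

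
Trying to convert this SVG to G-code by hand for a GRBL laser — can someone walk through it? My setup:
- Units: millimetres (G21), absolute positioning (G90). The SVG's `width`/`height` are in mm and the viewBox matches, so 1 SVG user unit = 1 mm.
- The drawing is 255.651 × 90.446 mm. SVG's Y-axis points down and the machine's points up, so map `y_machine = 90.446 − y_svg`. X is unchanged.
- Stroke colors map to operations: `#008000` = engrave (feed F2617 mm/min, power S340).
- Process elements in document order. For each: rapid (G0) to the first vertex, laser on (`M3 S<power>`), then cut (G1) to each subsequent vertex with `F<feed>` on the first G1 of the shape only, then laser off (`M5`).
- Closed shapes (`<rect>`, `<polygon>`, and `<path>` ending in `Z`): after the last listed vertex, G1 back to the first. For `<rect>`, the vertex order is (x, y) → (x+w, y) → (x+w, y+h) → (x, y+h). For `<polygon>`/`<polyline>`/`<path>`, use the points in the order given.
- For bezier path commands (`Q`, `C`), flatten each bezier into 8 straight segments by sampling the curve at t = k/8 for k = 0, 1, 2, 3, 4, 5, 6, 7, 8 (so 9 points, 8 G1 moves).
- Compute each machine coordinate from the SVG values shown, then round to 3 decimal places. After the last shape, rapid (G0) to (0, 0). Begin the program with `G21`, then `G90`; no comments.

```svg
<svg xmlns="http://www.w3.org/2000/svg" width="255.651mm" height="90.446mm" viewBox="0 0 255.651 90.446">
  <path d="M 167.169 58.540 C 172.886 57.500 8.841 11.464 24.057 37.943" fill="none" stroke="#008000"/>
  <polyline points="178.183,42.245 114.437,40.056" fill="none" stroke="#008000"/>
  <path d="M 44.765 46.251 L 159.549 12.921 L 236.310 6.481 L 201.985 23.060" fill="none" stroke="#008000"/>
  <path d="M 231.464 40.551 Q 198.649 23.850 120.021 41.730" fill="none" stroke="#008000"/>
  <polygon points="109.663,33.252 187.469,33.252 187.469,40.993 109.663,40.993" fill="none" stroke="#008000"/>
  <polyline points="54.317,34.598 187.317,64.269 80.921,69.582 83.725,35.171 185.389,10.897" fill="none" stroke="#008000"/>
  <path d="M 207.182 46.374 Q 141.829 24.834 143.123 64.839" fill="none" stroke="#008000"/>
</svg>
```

1 u = 1 mm; y_m = 90.446 − y.

[1] `<path>` cubic bezier, #008000→engrave S340 F2617: (167.169,31.906) → (162.037,34.176) → (145.080,39.287) → (120.388,45.862) → (92.051,52.524) → (64.159,57.896) → (40.803,60.602) → (26.072,59.263) → (24.057,52.503)

[2] `<polyline>` line segment, #008000→engrave S340 F2617: (178.183,48.201) → (114.437,50.390)

[3] `<path>` open polyline, #008000→engrave S340 F2617: (44.765,44.195) → (159.549,77.525) → (236.310,83.965) → (201.985,67.386)

[4] `<path>` quadratic bezier, #008000→engrave S340 F2617: (231.464,49.895) → (222.544,53.530) → (212.193,56.084) → (200.410,57.558) → (187.196,57.951) → (172.550,57.263) → (156.472,55.495) → (138.962,52.646) → (120.021,48.716)

[5] `<polygon>` rectangle, #008000→engrave S340 F2617: (109.663,57.194) → (187.469,57.194) → (187.469,49.453) → (109.663,49.453) → (109.663,57.194) (closed)

[6] `<polyline>` open polyline, #008000→engrave S340 F2617: (54.317,55.848) → (187.317,26.177) → (80.921,20.864) → (83.725,55.275) → (185.389,79.549)

[7] `<path>` quadratic bezier, #008000→engrave S340 F2617: (207.182,44.072) → (191.885,48.495) → (178.671,50.995) → (167.539,51.572) → (158.491,50.226) → (151.525,46.956) → (146.641,41.763) → (143.841,34.647) → (143.123,25.607)

G21
G90
G0 X167.169 Y31.906
M3 S340
G1 X162.037 Y34.176 F2617
G1 X145.080 Y39.287
G1 X120.388 Y45.862
G1 X92.051 Y52.524
G1 X64.159 Y57.896
G1 X40.803 Y60.602
G1 X26.072 Y59.263
G1 X24.057 Y52.503
M5
G0 X178.183 Y48.201
M3 S340
G1 X114.437 Y50.390 F2617
M5
G0 X44.765 Y44.195
M3 S340
G1 X159.549 Y77.525 F2617
G1 X236.310 Y83.965
G1 X201.985 Y67.386
M5
G0 X231.464 Y49.895
M3 S340
G1 X222.544 Y53.530 F2617
G1 X212.193 Y56.084
G1 X200.410 Y57.558
G1 X187.196 Y57.951
G1 X172.550 Y57.263
G1 X156.472 Y55.495
G1 X138.962 Y52.646
G1 X120.021 Y48.716
M5
G0 X109.663 Y57.194
M3 S340
G1 X187.469 Y57.194 F2617
G1 X187.469 Y49.453
G1 X109.663 Y49.453
G1 X109.663 Y57.194
M5
G0 X54.317 Y55.848
M3 S340
G1 X187.317 Y26.177 F2617
G1 X80.921 Y20.864
G1 X83.725 Y55.275
G1 X185.389 Y79.549
M5
G0 X207.182 Y44.072
M3 S340
G1 X191.885 Y48.495 F2617
G1 X178.671 Y50.995
G1 X167.539 Y51.572
G1 X158.491 Y50.226
G1 X151.525 Y46.956
G1 X146.641 Y41.763
G1 X143.841 Y34.647
G1 X143.123 Y25.607
M5
G0 X0.000 Y0.000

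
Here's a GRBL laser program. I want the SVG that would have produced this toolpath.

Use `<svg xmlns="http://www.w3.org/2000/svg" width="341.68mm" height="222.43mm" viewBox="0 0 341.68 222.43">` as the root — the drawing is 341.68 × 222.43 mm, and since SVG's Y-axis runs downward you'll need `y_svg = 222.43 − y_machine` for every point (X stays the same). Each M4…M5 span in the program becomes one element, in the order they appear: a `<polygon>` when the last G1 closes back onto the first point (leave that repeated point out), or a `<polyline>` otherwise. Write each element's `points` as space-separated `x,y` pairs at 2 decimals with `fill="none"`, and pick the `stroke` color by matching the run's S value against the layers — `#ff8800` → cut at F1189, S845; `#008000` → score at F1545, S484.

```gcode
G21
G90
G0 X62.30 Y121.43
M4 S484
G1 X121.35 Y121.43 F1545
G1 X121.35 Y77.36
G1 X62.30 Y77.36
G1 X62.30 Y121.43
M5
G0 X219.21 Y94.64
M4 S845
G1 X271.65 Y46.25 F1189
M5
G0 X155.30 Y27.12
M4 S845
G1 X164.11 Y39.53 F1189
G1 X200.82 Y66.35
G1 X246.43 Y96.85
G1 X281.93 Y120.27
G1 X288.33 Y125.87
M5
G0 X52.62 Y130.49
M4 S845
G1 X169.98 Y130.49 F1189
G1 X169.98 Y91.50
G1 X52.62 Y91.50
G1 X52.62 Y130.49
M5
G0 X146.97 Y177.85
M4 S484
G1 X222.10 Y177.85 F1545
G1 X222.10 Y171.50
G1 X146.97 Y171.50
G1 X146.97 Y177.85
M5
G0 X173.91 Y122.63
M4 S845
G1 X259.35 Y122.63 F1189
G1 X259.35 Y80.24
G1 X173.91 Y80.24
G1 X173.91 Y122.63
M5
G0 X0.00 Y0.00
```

<svg xmlns="http://www.w3.org/2000/svg" width="341.68mm" height="222.43mm" viewBox="0 0 341.68 222.43">
  <polygon points="62.30,101.00 121.35,101.00 121.35,145.07 62.30,145.07" fill="none" stroke="#008000"/>
  <polyline points="219.21,127.79 271.65,176.18" fill="none" stroke="#ff8800"/>
  <polyline points="155.30,195.31 164.11,182.90 200.82,156.08 246.43,125.58 281.93,102.16 288.33,96.56" fill="none" stroke="#ff8800"/>
  <polygon points="52.62,91.94 169.98,91.94 169.98,130.93 52.62,130.93" fill="none" stroke="#ff8800"/>
  <polygon points="146.97,44.58 222.10,44.58 222.10,50.93 146.97,50.93" fill="none" stroke="#008000"/>
  <polygon points="173.91,99.80 259.35,99.80 259.35,142.19 173.91,142.19" fill="none" stroke="#ff8800"/>
</svg>

y_svg = 222.43 − y_m.

[1] S484→`#008000` (score); closed run; points: 62.30,101.00 121.35,101.00 121.35,145.07 62.30,145.07

[2] S845→`#ff8800` (cut); open run; points: 219.21,127.79 271.65,176.18

[3] S845→`#ff8800` (cut); open run; points: 155.30,195.31 164.11,182.90 200.82,156.08 246.43,125.58 281.93,102.16 288.33,96.56

[4] S845→`#ff8800` (cut); closed run; points: 52.62,91.94 169.98,91.94 169.98,130.93 52.62,130.93

[5] S484→`#008000` (score); closed run; points: 146.97,44.58 222.10,44.58 222.10,50.93 146.97,50.93

[6] S845→`#ff8800` (cut); closed run; points: 173.91,99.80 259.35,99.80 259.35,142.19 173.91,142.19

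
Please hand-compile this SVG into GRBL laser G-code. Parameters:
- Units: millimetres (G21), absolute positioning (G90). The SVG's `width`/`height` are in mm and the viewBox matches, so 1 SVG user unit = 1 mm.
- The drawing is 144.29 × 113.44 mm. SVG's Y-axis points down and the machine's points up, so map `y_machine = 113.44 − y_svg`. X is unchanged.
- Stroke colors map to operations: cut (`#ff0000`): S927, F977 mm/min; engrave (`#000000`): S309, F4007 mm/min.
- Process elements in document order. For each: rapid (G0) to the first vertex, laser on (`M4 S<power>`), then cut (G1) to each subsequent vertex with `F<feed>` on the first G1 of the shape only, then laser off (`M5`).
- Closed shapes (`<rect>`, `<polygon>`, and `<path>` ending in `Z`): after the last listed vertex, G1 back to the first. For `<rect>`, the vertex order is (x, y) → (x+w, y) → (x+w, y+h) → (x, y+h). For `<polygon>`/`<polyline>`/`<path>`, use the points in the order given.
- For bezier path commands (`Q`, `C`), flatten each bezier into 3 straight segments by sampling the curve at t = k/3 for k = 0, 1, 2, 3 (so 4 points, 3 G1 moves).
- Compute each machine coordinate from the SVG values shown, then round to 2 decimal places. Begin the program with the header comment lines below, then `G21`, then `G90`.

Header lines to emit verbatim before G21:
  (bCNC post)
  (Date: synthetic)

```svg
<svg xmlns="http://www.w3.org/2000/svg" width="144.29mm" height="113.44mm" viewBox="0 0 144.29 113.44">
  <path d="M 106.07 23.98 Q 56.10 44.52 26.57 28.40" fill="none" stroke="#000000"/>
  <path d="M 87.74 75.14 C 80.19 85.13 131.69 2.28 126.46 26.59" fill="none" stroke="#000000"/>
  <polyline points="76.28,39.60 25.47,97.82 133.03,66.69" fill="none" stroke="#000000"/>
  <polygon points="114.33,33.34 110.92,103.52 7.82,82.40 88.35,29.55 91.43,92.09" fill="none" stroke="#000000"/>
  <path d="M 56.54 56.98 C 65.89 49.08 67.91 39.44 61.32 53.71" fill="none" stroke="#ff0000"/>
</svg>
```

1 u = 1 mm; y_m = 113.44 − y.

[1] `<path>` quadratic bezier, #000000→engrave S309 F4007: (106.07,89.46) → (75.03,79.84) → (48.53,78.37) → (26.57,85.04)

[2] `<path>` cubic bezier, #000000→engrave S309 F4007: (87.74,38.30) → (95.59,51.85) → (117.07,82.85) → (126.46,86.85)

[3] `<polyline>` open polyline, #000000→engrave S309 F4007: (76.28,73.84) → (25.47,15.62) → (133.03,46.75)

[4] `<polygon>` closed polygon, #000000→engrave S309 F4007: (114.33,80.10) → (110.92,9.92) → (7.82,31.04) → (88.35,83.89) → (91.43,21.35) → (114.33,80.10) (closed)

[5] `<path>` cubic bezier, #ff0000→cut S927 F977: (56.54,56.46) → (63.40,63.99) → (65.09,66.98) → (61.32,59.73)

(bCNC post)
(Date: synthetic)
G21
G90
G0 X106.07 Y89.46
M4 S309
G1 X75.03 Y79.84 F4007
G1 X48.53 Y78.37
G1 X26.57 Y85.04
M5
G0 X87.74 Y38.30
M4 S309
G1 X95.59 Y51.85 F4007
G1 X117.07 Y82.85
G1 X126.46 Y86.85
M5
G0 X76.28 Y73.84
M4 S309
G1 X25.47 Y15.62 F4007
G1 X133.03 Y46.75
M5
G0 X114.33 Y80.10
M4 S309
G1 X110.92 Y9.92 F4007
G1 X7.82 Y31.04
G1 X88.35 Y83.89
G1 X91.43 Y21.35
G1 X114.33 Y80.10
M5
G0 X56.54 Y56.46
M4 S927
G1 X63.40 Y63.99 F977
G1 X65.09 Y66.98
G1 X61.32 Y59.73
M5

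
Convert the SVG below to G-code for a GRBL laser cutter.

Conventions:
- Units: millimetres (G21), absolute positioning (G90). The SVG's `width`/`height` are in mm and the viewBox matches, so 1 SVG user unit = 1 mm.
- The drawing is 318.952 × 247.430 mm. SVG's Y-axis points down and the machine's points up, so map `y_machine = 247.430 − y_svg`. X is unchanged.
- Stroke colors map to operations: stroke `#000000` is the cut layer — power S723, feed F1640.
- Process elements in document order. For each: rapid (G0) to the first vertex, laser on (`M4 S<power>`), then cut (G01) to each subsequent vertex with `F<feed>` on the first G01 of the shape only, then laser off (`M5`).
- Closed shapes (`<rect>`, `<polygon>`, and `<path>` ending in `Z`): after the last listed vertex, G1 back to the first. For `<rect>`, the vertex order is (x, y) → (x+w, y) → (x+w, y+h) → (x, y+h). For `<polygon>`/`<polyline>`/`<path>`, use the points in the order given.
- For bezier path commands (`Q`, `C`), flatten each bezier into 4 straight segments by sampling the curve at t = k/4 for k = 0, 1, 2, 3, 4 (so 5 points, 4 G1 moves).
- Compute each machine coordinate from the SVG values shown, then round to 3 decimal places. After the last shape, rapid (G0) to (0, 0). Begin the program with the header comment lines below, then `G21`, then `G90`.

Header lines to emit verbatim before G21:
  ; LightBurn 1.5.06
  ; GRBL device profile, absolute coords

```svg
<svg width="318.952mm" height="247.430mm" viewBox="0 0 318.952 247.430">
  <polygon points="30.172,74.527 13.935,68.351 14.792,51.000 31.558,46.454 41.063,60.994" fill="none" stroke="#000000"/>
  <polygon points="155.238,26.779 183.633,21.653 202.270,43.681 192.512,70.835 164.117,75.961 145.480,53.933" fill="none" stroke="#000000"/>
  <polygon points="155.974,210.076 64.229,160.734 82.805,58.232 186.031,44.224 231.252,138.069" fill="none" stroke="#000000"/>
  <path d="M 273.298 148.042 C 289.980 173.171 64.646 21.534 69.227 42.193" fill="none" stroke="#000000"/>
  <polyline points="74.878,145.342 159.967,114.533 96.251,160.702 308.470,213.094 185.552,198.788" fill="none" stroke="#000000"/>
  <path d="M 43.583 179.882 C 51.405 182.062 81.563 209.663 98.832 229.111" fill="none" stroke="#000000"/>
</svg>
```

; LightBurn 1.5.06
; GRBL device profile, absolute coords
G21
G90
G0 X30.172 Y172.903
M4 S723
G01 X13.935 Y179.079 F1640
G01 X14.792 Y196.430
G01 X31.558 Y200.976
G01 X41.063 Y186.436
G01 X30.172 Y172.903
M5
G0 X155.238 Y220.651
M4 S723
G01 X183.633 Y225.777 F1640
G01 X202.270 Y203.749
G01 X192.512 Y176.595
G01 X164.117 Y171.469
G01 X145.480 Y193.497
G01 X155.238 Y220.651
M5
G0 X155.974 Y37.354
M4 S723
G01 X64.229 Y86.696 F1640
G01 X82.805 Y189.198
G01 X186.031 Y203.206
G01 X231.252 Y109.361
G01 X155.974 Y37.354
M5
G0 X273.298 Y99.388
M4 S723
G01 X247.805 Y108.231 F1640
G01 X175.800 Y150.636
G01 X101.526 Y193.880
G01 X69.227 Y205.237
M5
G0 X74.878 Y102.088
M4 S723
G01 X159.967 Y132.897 F1640
G01 X96.251 Y86.728
G01 X308.470 Y34.336
G01 X185.552 Y48.642
M5
G0 X43.583 Y67.548
M4 S723
G01 X53.087 Y61.671 F1640
G01 X67.665 Y49.409
G01 X84.014 Y33.909
G01 X98.832 Y18.319
M5
G0 X0.000 Y0.000

Since the viewBox matches the mm dimensions, user units are millimetres directly. The only transform is the Y-flip y_m = 247.430 − y_svg.

Shape 1 is a regular polygon drawn with `<polygon>`. Its stroke #000000 means cut at S723, F1640. After flipping Y the toolpath is (30.172,172.903) → (13.935,179.079) → (14.792,196.430) → (31.558,200.976) → (41.063,186.436) → (30.172,172.903), returning to the start.

Shape 2 is a regular polygon drawn with `<polygon>`. Its stroke #000000 means cut at S723, F1640. After flipping Y the toolpath is (155.238,220.651) → (183.633,225.777) → (202.270,203.749) → (192.512,176.595) → (164.117,171.469) → (145.480,193.497) → (155.238,220.651), returning to the start.

Shape 3 is a regular polygon drawn with `<polygon>`. Its stroke #000000 means cut at S723, F1640. After flipping Y the toolpath is (155.974,37.354) → (64.229,86.696) → (82.805,189.198) → (186.031,203.206) → (231.252,109.361) → (155.974,37.354), returning to the start.

Shape 4 is a cubic bezier drawn with `<path>`. Its stroke #000000 means cut at S723, F1640. After flipping Y the toolpath is (273.298,99.388) → (247.805,108.231) → (175.800,150.636) → (101.526,193.880) → (69.227,205.237).

Shape 5 is a open polyline drawn with `<polyline>`. Its stroke #000000 means cut at S723, F1640. After flipping Y the toolpath is (74.878,102.088) → (159.967,132.897) → (96.251,86.728) → (308.470,34.336) → (185.552,48.642).

Shape 6 is a cubic bezier drawn with `<path>`. Its stroke #000000 means cut at S723, F1640. After flipping Y the toolpath is (43.583,67.548) → (53.087,61.671) → (67.665,49.409) → (84.014,33.909) → (98.832,18.319).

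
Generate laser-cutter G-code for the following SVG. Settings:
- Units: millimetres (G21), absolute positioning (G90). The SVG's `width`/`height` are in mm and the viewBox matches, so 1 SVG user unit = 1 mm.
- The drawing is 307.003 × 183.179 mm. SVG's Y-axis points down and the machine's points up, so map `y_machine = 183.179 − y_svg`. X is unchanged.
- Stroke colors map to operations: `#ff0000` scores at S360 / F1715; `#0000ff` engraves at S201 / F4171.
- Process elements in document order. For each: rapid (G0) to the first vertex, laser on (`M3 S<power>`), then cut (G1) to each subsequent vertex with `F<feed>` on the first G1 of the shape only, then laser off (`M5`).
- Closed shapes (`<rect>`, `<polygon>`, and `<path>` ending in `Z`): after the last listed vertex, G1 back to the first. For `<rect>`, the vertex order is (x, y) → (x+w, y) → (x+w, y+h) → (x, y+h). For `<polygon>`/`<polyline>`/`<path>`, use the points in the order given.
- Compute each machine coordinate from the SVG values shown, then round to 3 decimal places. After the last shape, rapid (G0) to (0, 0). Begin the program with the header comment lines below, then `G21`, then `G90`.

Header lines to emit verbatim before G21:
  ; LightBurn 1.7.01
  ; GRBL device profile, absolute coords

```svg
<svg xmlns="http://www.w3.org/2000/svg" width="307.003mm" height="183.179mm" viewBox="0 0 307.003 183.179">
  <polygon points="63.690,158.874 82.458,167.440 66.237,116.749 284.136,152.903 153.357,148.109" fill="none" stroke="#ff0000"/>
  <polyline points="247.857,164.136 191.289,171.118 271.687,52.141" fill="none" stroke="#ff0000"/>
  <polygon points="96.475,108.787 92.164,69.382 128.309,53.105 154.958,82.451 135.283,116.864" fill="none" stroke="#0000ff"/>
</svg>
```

1 u = 1 mm; y_m = 183.179 − y.

[1] `<polygon>` closed polygon, #ff0000→score S360 F1715: (63.690,24.305) → (82.458,15.739) → (66.237,66.430) → (284.136,30.276) → (153.357,35.070) → (63.690,24.305) (closed)

[2] `<polyline>` open polyline, #ff0000→score S360 F1715: (247.857,19.043) → (191.289,12.061) → (271.687,131.038)

[3] `<polygon>` regular polygon, #0000ff→engrave S201 F4171: (96.475,74.392) → (92.164,113.797) → (128.309,130.074) → (154.958,100.728) → (135.283,66.315) → (96.475,74.392) (closed)

; LightBurn 1.7.01
; GRBL device profile, absolute coords
G21
G90
G0 X63.690 Y24.305
M3 S360
G1 X82.458 Y15.739 F1715
G1 X66.237 Y66.430
G1 X284.136 Y30.276
G1 X153.357 Y35.070
G1 X63.690 Y24.305
M5
G0 X247.857 Y19.043
M3 S360
G1 X191.289 Y12.061 F1715
G1 X271.687 Y131.038
M5
G0 X96.475 Y74.392
M3 S201
G1 X92.164 Y113.797 F4171
G1 X128.309 Y130.074
G1 X154.958 Y100.728
G1 X135.283 Y66.315
G1 X96.475 Y74.392
M5
G0 X0.000 Y0.000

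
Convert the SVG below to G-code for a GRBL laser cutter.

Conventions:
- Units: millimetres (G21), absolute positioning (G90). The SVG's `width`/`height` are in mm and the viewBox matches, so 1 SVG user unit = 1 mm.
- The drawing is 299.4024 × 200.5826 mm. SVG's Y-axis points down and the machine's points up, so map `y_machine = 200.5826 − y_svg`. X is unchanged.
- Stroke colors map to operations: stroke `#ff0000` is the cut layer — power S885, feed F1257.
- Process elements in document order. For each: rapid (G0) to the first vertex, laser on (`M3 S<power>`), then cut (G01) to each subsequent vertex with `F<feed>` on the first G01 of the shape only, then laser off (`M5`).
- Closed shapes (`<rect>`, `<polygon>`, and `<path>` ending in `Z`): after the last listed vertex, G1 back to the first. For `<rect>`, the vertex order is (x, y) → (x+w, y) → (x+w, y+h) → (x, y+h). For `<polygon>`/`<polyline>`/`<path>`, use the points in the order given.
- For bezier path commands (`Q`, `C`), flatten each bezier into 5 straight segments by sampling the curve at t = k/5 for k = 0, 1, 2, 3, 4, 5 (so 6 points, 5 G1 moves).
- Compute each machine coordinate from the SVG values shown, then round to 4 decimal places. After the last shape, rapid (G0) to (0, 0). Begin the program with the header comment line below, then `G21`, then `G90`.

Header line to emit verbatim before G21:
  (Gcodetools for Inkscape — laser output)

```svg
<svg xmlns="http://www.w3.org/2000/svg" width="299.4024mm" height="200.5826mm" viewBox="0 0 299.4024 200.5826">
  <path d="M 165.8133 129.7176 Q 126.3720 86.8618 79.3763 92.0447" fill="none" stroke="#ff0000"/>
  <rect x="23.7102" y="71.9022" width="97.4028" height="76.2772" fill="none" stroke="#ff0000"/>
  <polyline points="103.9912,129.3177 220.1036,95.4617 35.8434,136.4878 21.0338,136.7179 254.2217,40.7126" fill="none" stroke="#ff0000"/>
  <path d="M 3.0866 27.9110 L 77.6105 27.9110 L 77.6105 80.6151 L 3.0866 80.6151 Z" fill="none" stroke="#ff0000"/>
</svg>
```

(Gcodetools for Inkscape — laser output)
G21
G90
G0 X165.8133 Y70.8650
M3 S885
G01 X149.7346 Y86.0858 F1257
G01 X133.0516 Y97.4634
G01 X115.7642 Y104.9980
G01 X97.8724 Y108.6895
G01 X79.3763 Y108.5379
M5
G0 X23.7102 Y128.6804
M3 S885
G01 X121.1130 Y128.6804 F1257
G01 X121.1130 Y52.4032
G01 X23.7102 Y52.4032
G01 X23.7102 Y128.6804
M5
G0 X103.9912 Y71.2649
M3 S885
G01 X220.1036 Y105.1209 F1257
G01 X35.8434 Y64.0948
G01 X21.0338 Y63.8647
G01 X254.2217 Y159.8700
M5
G0 X3.0866 Y172.6716
M3 S885
G01 X77.6105 Y172.6716 F1257
G01 X77.6105 Y119.9675
G01 X3.0866 Y119.9675
G01 X3.0866 Y172.6716
M5
G0 X0.0000 Y0.0000

viewBox `0 0 299.4024 200.5826` with mm width/height → 1 unit = 1 mm. Flip: y_m = 200.5826 − y_svg.

**Shape 1** — `<path>` quadratic bezier, stroke `#ff0000` → cut (S885, F1257). Control points (SVG): P0=(165.8133,129.7176), P1=(126.3720,86.8618), P2=(79.3763,92.0447); sampled at t=k/5. Machine vertices: (165.8133,70.8650) → (149.7346,86.0858) → (133.0516,97.4634) → (115.7642,104.9980) → (97.8724,108.6895) → (79.3763,108.5379). Open path.

**Shape 2** — `<rect>` rectangle, stroke `#ff0000` → cut (S885, F1257). Machine vertices: (23.7102,128.6804) → (121.1130,128.6804) → (121.1130,52.4032) → (23.7102,52.4032) → (23.7102,128.6804). Closed: final G1 returns to the first vertex.

**Shape 3** — `<polyline>` open polyline, stroke `#ff0000` → cut (S885, F1257). Machine vertices: (103.9912,71.2649) → (220.1036,105.1209) → (35.8434,64.0948) → (21.0338,63.8647) → (254.2217,159.8700). Open path.

**Shape 4** — `<path>` rectangle, stroke `#ff0000` → cut (S885, F1257). Machine vertices: (3.0866,172.6716) → (77.6105,172.6716) → (77.6105,119.9675) → (3.0866,119.9675) → (3.0866,172.6716). Closed: final G1 returns to the first vertex.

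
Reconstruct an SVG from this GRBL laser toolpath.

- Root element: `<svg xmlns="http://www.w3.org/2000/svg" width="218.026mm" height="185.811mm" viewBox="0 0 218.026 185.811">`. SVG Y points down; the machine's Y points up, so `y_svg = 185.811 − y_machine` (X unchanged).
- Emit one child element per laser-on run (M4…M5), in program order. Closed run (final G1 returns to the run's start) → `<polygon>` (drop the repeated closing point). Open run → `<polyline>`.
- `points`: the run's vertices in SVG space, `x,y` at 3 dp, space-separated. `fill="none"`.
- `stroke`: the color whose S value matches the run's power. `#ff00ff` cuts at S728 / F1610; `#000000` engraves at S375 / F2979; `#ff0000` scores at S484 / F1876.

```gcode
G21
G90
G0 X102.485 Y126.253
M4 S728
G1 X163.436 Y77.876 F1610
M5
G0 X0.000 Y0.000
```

<svg xmlns="http://www.w3.org/2000/svg" width="218.026mm" height="185.811mm" viewBox="0 0 218.026 185.811">
  <polyline points="102.485,59.558 163.436,107.935" fill="none" stroke="#ff00ff"/>
</svg>

Machine Y-up, SVG Y-down with viewBox height 185.811, so y_svg = 185.811 − y_machine; X carries over. Every run uses S728, so all elements get stroke `#ff00ff` (cut).

Run 1: The run is open, so emit a `<polyline>` with points (Y-flipped): 102.485,59.558 163.436,107.935.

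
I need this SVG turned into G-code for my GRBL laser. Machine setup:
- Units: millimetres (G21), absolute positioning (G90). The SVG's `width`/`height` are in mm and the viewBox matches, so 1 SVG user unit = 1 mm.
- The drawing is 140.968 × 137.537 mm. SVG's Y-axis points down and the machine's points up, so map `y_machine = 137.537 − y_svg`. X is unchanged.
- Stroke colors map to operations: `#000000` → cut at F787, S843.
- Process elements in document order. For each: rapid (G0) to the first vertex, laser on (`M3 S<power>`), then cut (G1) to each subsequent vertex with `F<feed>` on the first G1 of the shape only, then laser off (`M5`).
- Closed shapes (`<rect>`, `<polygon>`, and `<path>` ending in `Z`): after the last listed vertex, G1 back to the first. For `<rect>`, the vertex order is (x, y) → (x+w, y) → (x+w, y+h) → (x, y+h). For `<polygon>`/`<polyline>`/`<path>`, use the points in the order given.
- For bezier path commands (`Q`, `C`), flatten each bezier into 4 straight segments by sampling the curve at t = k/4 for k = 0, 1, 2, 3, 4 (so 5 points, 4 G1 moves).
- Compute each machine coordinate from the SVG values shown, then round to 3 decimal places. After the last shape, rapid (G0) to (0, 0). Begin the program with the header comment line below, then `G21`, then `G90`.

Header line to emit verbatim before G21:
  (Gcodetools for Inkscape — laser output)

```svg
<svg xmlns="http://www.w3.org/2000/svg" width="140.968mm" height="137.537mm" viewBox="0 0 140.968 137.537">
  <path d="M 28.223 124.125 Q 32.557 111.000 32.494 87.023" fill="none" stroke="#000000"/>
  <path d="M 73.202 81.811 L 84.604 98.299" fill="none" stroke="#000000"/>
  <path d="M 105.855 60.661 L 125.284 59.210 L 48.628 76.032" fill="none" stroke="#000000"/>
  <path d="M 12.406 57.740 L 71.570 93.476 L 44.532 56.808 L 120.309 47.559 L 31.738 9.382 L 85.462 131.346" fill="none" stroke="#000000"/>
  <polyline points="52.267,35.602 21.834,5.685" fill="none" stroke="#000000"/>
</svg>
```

Since the viewBox matches the mm dimensions, user units are millimetres directly. The only transform is the Y-flip y_m = 137.537 − y_svg.

Shape 1 is a quadratic bezier drawn with `<path>`. Its stroke #000000 means cut at S843, F787. After flipping Y the toolpath is (28.223,13.412) → (30.115,20.653) → (31.458,29.250) → (32.251,39.204) → (32.494,50.514).

Shape 2 is a line segment drawn with `<path>`. Its stroke #000000 means cut at S843, F787. After flipping Y the toolpath is (73.202,55.726) → (84.604,39.238).

Shape 3 is a open polyline drawn with `<path>`. Its stroke #000000 means cut at S843, F787. After flipping Y the toolpath is (105.855,76.876) → (125.284,78.327) → (48.628,61.505).

Shape 4 is a open polyline drawn with `<path>`. Its stroke #000000 means cut at S843, F787. After flipping Y the toolpath is (12.406,79.797) → (71.570,44.061) → (44.532,80.729) → (120.309,89.978) → (31.738,128.155) → (85.462,6.191).

Shape 5 is a line segment drawn with `<polyline>`. Its stroke #000000 means cut at S843, F787. After flipping Y the toolpath is (52.267,101.935) → (21.834,131.852).

(Gcodetools for Inkscape — laser output)
G21
G90
G0 X28.223 Y13.412
M3 S843
G1 X30.115 Y20.653 F787
G1 X31.458 Y29.250
G1 X32.251 Y39.204
G1 X32.494 Y50.514
M5
G0 X73.202 Y55.726
M3 S843
G1 X84.604 Y39.238 F787
M5
G0 X105.855 Y76.876
M3 S843
G1 X125.284 Y78.327 F787
G1 X48.628 Y61.505
M5
G0 X12.406 Y79.797
M3 S843
G1 X71.570 Y44.061 F787
G1 X44.532 Y80.729
G1 X120.309 Y89.978
G1 X31.738 Y128.155
G1 X85.462 Y6.191
M5
G0 X52.267 Y101.935
M3 S843
G1 X21.834 Y131.852 F787
M5
G0 X0.000 Y0.000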